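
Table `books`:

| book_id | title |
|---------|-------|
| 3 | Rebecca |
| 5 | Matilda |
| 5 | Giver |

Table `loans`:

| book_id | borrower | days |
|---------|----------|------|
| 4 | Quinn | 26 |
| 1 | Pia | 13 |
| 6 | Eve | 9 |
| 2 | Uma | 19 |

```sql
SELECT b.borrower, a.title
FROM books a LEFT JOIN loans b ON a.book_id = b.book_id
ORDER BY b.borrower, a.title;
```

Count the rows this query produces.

3

LEFT JOIN keeps every row from `books`; unmatched rows get NULL for `loans`'s columns.
Matching on a.book_id = b.book_id.
Matched pairs: 0; unmatched a rows kept: 3.
Total: 0 matched + 3 padded = 3 rows.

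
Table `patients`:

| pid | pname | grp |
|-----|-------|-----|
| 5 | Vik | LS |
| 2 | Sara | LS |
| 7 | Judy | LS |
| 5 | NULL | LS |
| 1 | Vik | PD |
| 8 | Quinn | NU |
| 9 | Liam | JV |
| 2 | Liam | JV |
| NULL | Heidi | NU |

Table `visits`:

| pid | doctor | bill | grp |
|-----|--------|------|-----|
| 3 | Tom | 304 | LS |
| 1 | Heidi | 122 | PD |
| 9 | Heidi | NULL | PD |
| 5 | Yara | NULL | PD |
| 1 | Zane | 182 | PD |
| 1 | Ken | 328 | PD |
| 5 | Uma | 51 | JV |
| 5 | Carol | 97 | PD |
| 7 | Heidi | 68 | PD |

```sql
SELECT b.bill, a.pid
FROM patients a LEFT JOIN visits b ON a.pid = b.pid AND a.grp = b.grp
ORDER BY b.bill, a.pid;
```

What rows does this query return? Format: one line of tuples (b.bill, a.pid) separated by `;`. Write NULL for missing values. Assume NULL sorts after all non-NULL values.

LEFT JOIN keeps every row from `patients`; unmatched rows get NULL for `visits`'s columns.
Matching on a.pid = b.pid AND a.grp = b.grp. A NULL in a compared column never satisfies the condition.
- a row (pid=5, grp=LS): no match → kept, b columns NULL.
- a row (pid=2, grp=LS): no match → kept, b columns NULL.
- a row (pid=7, grp=LS): no match → kept, b columns NULL.
- a row (pid=5, grp=LS): no match → kept, b columns NULL.
- a row (pid=1, grp=PD): matches 3 b row(s) → 3 output row(s).
- a row (pid=8, grp=NU): no match → kept, b columns NULL.
- a row (pid=9, grp=JV): no match → kept, b columns NULL.
- a row (pid=2, grp=JV): no match → kept, b columns NULL.
- a row (pid=NULL, grp=NU): no match → kept, b columns NULL.

(122, 1); (182, 1); (328, 1); (NULL, 2); (NULL, 2); (NULL, 5); (NULL, 5); (NULL, 7); (NULL, 8); (NULL, 9); (NULL, NULL)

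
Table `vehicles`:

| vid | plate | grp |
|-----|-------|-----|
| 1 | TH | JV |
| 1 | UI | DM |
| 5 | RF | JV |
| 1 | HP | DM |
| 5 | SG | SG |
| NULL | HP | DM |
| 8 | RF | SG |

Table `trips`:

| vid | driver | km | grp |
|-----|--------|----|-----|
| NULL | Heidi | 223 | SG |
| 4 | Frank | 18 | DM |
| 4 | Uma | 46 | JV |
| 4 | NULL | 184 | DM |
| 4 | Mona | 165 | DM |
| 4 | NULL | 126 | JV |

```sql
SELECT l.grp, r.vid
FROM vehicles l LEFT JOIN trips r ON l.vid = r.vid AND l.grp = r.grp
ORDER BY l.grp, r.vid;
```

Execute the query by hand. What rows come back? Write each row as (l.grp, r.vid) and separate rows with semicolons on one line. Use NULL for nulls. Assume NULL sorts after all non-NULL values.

(DM, NULL); (DM, NULL); (DM, NULL); (JV, NULL); (JV, NULL); (SG, NULL); (SG, NULL)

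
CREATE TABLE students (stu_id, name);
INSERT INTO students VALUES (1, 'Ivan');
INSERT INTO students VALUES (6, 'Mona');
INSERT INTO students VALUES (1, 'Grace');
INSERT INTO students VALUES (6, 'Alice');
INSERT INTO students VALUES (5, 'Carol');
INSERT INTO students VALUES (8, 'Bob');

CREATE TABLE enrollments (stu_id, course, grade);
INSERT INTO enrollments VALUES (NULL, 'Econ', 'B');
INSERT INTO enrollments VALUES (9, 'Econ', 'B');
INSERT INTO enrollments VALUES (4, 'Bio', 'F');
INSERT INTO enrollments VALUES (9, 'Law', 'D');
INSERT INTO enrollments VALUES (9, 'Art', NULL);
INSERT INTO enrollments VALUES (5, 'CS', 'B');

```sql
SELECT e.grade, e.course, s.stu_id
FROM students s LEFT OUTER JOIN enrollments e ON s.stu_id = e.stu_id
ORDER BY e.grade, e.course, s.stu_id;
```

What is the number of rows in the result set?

LEFT JOIN keeps every row from `students`; unmatched rows get NULL for `enrollments`'s columns.
Matching on s.stu_id = e.stu_id. A NULL in a compared column never satisfies the condition.
- s[0] stu_id=1 → no match; kept with NULLs on the e side.
- s[1] stu_id=6 → no match; kept with NULLs on the e side.
- s[2] stu_id=1 → no match; kept with NULLs on the e side.
- s[3] stu_id=6 → no match; kept with NULLs on the e side.
- s[4] stu_id=5 → 1 match(es) in e → 1 row(s).
- s[5] stu_id=8 → no match; kept with NULLs on the e side.
Total: 1 matched + 5 padded = 6 rows.

6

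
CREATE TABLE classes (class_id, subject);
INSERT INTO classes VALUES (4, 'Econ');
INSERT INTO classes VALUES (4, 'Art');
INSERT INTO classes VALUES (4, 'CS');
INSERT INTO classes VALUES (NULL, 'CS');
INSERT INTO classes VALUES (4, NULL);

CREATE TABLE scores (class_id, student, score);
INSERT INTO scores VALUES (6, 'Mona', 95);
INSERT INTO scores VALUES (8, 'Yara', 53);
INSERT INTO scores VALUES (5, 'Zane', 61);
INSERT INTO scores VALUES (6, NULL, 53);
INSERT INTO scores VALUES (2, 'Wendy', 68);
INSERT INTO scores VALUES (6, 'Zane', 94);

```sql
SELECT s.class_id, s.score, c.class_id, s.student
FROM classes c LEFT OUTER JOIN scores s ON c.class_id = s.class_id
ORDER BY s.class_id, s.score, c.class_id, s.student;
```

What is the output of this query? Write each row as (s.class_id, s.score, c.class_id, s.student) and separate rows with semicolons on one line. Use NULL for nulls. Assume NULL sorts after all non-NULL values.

LEFT JOIN keeps every row from `classes`; unmatched rows get NULL for `scores`'s columns.
Matching on c.class_id = s.class_id. A NULL in a compared column never satisfies the condition.
- class_id=4: no s row matches, row kept with s columns NULL.
- class_id=4: no s row matches, row kept with s columns NULL.
- class_id=4: no s row matches, row kept with s columns NULL.
- class_id=NULL: no s row matches, row kept with s columns NULL.
- class_id=4: no s row matches, row kept with s columns NULL.
After projecting and ordering:
s.class_id | s.score | c.class_id | s.student
NULL | NULL | 4 | NULL
NULL | NULL | 4 | NULL
NULL | NULL | 4 | NULL
NULL | NULL | 4 | NULL
NULL | NULL | NULL | NULL

(NULL, NULL, 4, NULL); (NULL, NULL, 4, NULL); (NULL, NULL, 4, NULL); (NULL, NULL, 4, NULL); (NULL, NULL, NULL, NULL)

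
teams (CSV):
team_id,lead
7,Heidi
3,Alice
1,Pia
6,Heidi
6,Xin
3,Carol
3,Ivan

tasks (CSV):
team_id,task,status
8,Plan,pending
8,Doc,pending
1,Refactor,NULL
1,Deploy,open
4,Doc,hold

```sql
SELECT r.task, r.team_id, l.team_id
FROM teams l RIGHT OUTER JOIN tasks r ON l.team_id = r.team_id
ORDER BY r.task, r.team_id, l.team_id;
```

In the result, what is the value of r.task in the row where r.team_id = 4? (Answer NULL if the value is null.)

Doc

RIGHT JOIN keeps every row from `tasks`; unmatched rows get NULL for `teams`'s columns.
Matching on l.team_id = r.team_id.
- l (team_id=7) has no partner in r.
- l (team_id=3) has no partner in r.
- l (team_id=1) pairs with 2 row(s) of r.
- l (team_id=6) has no partner in r.
- l (team_id=6) has no partner in r.
- l (team_id=3) has no partner in r.
- l (team_id=3) has no partner in r.
- 3 r row(s) had no l match → kept, l columns NULL.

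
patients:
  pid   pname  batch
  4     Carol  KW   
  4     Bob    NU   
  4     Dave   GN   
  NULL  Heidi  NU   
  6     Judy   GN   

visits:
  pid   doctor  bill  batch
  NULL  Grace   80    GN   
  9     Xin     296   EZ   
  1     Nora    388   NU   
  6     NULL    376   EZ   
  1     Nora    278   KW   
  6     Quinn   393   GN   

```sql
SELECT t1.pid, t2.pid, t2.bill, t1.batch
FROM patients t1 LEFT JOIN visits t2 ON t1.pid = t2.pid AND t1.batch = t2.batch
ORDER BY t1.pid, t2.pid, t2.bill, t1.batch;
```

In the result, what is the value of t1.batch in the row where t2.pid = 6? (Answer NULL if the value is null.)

LEFT JOIN keeps every row from `patients`; unmatched rows get NULL for `visits`'s columns.
Matching on t1.pid = t2.pid AND t1.batch = t2.batch. A NULL in a compared column never satisfies the condition.
- t1 (pid=4, batch=KW) has no partner → padded with NULL.
- t1 (pid=4, batch=NU) has no partner → padded with NULL.
- t1 (pid=4, batch=GN) has no partner → padded with NULL.
- t1 (pid=NULL, batch=NU) has no partner → padded with NULL.
- t1 (pid=6, batch=GN) pairs with 1 row(s) of t2.

GN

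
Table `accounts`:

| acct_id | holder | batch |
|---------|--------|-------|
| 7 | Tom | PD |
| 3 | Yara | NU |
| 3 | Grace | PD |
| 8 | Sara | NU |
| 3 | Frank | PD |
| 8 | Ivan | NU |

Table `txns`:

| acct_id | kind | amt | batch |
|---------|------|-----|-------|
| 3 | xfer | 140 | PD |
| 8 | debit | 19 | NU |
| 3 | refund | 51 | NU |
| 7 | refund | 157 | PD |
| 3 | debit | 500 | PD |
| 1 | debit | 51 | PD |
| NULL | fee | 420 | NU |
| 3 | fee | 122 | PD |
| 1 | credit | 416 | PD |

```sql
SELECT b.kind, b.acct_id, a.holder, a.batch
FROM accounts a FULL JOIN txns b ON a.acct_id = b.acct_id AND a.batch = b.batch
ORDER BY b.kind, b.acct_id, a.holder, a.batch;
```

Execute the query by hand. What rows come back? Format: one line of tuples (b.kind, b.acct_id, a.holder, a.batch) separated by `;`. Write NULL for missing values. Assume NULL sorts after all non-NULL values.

(credit, 1, NULL, NULL); (debit, 1, NULL, NULL); (debit, 3, Frank, PD); (debit, 3, Grace, PD); (debit, 8, Ivan, NU); (debit, 8, Sara, NU); (fee, 3, Frank, PD); (fee, 3, Grace, PD); (fee, NULL, NULL, NULL); (refund, 3, Yara, NU); (refund, 7, Tom, PD); (xfer, 3, Frank, PD); (xfer, 3, Grace, PD)

FULL OUTER JOIN keeps every row from both sides; unmatched rows get NULL for the other side's columns.
Matching on a.acct_id = b.acct_id AND a.batch = b.batch. A NULL in a compared column never satisfies the condition.
- a row (acct_id=7, batch=PD): matches 1 b row(s) → 1 output row(s).
- a row (acct_id=3, batch=NU): matches 1 b row(s) → 1 output row(s).
- a row (acct_id=3, batch=PD): matches 3 b row(s) → 3 output row(s).
- a row (acct_id=8, batch=NU): matches 1 b row(s) → 1 output row(s).
- a row (acct_id=3, batch=PD): matches 3 b row(s) → 3 output row(s).
- a row (acct_id=8, batch=NU): matches 1 b row(s) → 1 output row(s).
- 3 b row(s) had no a match → kept, a columns NULL.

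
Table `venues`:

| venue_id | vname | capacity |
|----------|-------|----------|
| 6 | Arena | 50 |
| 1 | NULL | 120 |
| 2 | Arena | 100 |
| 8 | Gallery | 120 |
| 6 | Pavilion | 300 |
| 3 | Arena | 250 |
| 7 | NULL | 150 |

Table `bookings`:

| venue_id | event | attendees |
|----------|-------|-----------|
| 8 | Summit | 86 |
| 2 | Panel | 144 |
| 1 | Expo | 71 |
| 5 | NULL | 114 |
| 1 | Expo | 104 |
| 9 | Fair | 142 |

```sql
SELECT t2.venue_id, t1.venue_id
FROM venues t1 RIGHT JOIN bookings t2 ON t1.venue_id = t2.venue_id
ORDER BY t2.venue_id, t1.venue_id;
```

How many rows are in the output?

RIGHT JOIN keeps every row from `bookings`; unmatched rows get NULL for `venues`'s columns.
Matching on t1.venue_id = t2.venue_id.
- t1[0] venue_id=6 → no match.
- t1[1] venue_id=1 → 2 match(es) in t2 → 2 row(s).
- t1[2] venue_id=2 → 1 match(es) in t2 → 1 row(s).
- t1[3] venue_id=8 → 1 match(es) in t2 → 1 row(s).
- t1[4] venue_id=6 → no match.
- t1[5] venue_id=3 → no match.
- t1[6] venue_id=7 → no match.
- 2 row(s) from t2 found no t1 partner → padded with NULL.
Total: 4 matched + 2 padded = 6 rows.

6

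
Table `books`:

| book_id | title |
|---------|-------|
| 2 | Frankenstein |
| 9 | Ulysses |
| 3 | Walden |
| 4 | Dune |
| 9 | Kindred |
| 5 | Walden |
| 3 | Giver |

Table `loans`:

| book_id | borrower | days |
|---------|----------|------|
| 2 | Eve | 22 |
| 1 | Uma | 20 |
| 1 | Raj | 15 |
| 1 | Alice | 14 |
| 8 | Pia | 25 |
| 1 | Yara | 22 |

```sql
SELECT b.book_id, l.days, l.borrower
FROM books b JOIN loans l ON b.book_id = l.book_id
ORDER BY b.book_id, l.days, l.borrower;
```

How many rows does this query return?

1

INNER JOIN keeps only pairs where the ON condition holds.
Matching on b.book_id = l.book_id.
- b row (book_id=2): matches 1 l row(s) → 1 output row(s).
- b row (book_id=9): no match → dropped.
- b row (book_id=3): no match → dropped.
- b row (book_id=4): no match → dropped.
- b row (book_id=9): no match → dropped.
- b row (book_id=5): no match → dropped.
- b row (book_id=3): no match → dropped.
Total: 1 rows.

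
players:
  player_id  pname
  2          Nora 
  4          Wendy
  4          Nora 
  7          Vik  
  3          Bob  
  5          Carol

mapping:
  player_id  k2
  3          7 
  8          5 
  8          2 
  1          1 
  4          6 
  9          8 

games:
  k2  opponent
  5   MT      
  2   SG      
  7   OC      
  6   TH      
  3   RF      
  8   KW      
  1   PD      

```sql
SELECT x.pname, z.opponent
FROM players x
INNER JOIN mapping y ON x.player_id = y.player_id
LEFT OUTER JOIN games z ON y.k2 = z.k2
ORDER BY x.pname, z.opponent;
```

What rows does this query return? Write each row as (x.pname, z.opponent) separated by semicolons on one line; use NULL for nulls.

Evaluate left to right. First `players x INNER JOIN mapping y` on player_id: 3 row(s).
Then LEFT JOIN `games z` on k2: each of those 3 rows is kept; rows whose y.k2 has no match in z get NULL for z's columns.

(Bob, OC); (Nora, TH); (Wendy, TH)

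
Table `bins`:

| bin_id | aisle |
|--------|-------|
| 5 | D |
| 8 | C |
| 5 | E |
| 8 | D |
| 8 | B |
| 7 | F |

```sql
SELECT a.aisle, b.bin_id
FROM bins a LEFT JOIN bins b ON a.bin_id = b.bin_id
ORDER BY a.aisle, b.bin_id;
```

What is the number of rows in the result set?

14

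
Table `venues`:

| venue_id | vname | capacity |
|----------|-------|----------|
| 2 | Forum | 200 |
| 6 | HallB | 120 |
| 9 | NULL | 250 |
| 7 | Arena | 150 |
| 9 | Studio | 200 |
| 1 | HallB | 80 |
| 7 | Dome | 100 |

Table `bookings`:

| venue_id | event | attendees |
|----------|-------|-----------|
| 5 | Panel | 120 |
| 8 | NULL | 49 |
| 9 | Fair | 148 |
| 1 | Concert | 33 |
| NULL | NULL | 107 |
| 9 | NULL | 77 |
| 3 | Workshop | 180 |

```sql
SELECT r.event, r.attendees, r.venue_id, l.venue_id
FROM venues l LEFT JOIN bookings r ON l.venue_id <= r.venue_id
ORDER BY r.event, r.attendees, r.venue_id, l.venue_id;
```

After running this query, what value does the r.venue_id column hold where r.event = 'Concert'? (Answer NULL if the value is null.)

LEFT JOIN keeps every row from `venues`; unmatched rows get NULL for `bookings`'s columns.
Matching on l.venue_id <= r.venue_id. A NULL in a compared column never satisfies the condition.
- l row (venue_id=2): matches 5 r row(s) → 5 output row(s).
- l row (venue_id=6): matches 3 r row(s) → 3 output row(s).
- l row (venue_id=9): matches 2 r row(s) → 2 output row(s).
- l row (venue_id=7): matches 3 r row(s) → 3 output row(s).
- l row (venue_id=9): matches 2 r row(s) → 2 output row(s).
- l row (venue_id=1): matches 6 r row(s) → 6 output row(s).
- l row (venue_id=7): matches 3 r row(s) → 3 output row(s).

1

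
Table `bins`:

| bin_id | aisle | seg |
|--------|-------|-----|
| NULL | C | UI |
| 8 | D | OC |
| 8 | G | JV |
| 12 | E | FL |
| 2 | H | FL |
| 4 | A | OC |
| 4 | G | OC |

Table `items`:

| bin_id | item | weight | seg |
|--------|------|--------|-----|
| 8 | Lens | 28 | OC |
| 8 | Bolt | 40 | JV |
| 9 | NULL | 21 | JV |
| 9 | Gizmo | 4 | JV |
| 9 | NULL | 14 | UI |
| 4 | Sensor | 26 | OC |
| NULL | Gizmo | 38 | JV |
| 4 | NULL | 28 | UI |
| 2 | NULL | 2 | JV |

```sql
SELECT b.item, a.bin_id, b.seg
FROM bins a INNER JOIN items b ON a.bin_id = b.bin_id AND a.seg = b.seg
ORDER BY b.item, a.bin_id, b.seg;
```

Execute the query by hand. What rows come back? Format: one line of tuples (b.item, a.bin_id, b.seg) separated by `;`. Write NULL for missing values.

INNER JOIN keeps only pairs where the ON condition holds.
Matching on a.bin_id = b.bin_id AND a.seg = b.seg. A NULL in a compared column never satisfies the condition.
Matched pairs: 4.

(Bolt, 8, JV); (Lens, 8, OC); (Sensor, 4, OC); (Sensor, 4, OC)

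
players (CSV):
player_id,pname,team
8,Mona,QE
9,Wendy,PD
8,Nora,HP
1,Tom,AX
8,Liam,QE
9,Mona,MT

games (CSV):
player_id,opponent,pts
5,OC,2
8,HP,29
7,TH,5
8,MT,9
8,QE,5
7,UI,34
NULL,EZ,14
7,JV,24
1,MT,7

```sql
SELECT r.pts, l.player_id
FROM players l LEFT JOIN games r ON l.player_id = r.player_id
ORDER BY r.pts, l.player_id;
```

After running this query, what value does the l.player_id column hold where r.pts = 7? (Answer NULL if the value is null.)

1

LEFT JOIN keeps every row from `players`; unmatched rows get NULL for `games`'s columns.
Matching on l.player_id = r.player_id. A NULL in a compared column never satisfies the condition.
- l[0] player_id=8 → 3 match(es) in r → 3 row(s).
- l[1] player_id=9 → no match; kept with NULLs on the r side.
- l[2] player_id=8 → 3 match(es) in r → 3 row(s).
- l[3] player_id=1 → 1 match(es) in r → 1 row(s).
- l[4] player_id=8 → 3 match(es) in r → 3 row(s).
- l[5] player_id=9 → no match; kept with NULLs on the r side.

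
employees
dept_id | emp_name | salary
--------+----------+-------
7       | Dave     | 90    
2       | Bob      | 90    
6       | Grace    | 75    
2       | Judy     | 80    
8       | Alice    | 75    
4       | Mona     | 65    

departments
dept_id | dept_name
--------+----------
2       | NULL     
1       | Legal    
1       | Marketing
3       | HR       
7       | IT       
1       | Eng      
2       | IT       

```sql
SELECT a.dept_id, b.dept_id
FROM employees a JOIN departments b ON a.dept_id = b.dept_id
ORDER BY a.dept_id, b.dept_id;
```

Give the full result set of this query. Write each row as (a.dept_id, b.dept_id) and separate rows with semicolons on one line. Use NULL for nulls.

INNER JOIN keeps only pairs where the ON condition holds.
Matching on a.dept_id = b.dept_id.
- a row (dept_id=7): matches 1 b row(s) → 1 output row(s).
- a row (dept_id=2): matches 2 b row(s) → 2 output row(s).
- a row (dept_id=6): no match → dropped.
- a row (dept_id=2): matches 2 b row(s) → 2 output row(s).
- a row (dept_id=8): no match → dropped.
- a row (dept_id=4): no match → dropped.
After projecting and ordering:
a.dept_id | b.dept_id
2 | 2
2 | 2
2 | 2
2 | 2
7 | 7

(2, 2); (2, 2); (2, 2); (2, 2); (7, 7)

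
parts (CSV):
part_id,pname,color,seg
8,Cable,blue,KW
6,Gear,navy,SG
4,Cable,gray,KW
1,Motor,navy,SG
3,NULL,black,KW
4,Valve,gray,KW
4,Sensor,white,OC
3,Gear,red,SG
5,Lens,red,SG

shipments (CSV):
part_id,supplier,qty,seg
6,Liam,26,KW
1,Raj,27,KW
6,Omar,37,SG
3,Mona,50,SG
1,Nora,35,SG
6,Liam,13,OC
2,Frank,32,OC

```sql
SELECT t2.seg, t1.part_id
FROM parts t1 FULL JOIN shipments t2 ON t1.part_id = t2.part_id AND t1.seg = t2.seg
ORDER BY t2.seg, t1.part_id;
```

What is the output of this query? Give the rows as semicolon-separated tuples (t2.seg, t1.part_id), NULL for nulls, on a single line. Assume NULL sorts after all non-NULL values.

(KW, NULL); (KW, NULL); (OC, NULL); (OC, NULL); (SG, 1); (SG, 3); (SG, 6); (NULL, 3); (NULL, 4); (NULL, 4); (NULL, 4); (NULL, 5); (NULL, 8)

FULL OUTER JOIN keeps every row from both sides; unmatched rows get NULL for the other side's columns.
Matching on t1.part_id = t2.part_id AND t1.seg = t2.seg.
- t1[0] part_id=8, seg=KW → no match; kept with NULLs on the t2 side.
- t1[1] part_id=6, seg=SG → 1 match(es) in t2 → 1 row(s).
- t1[2] part_id=4, seg=KW → no match; kept with NULLs on the t2 side.
- t1[3] part_id=1, seg=SG → 1 match(es) in t2 → 1 row(s).
- t1[4] part_id=3, seg=KW → no match; kept with NULLs on the t2 side.
- t1[5] part_id=4, seg=KW → no match; kept with NULLs on the t2 side.
- t1[6] part_id=4, seg=OC → no match; kept with NULLs on the t2 side.
- t1[7] part_id=3, seg=SG → 1 match(es) in t2 → 1 row(s).
- t1[8] part_id=5, seg=SG → no match; kept with NULLs on the t2 side.
- 4 row(s) from t2 found no t1 partner → padded with NULL.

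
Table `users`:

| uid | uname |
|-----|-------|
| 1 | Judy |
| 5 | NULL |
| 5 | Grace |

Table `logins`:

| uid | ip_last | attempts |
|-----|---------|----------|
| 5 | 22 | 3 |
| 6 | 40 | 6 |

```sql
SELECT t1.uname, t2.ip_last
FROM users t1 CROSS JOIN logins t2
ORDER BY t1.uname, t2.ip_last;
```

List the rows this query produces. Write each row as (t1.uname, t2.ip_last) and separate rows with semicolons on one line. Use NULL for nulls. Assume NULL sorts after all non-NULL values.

CROSS JOIN pairs every row of `users` with every row of `logins`: 3 × 2 = 6 rows.

(Grace, 22); (Grace, 40); (Judy, 22); (Judy, 40); (NULL, 22); (NULL, 40)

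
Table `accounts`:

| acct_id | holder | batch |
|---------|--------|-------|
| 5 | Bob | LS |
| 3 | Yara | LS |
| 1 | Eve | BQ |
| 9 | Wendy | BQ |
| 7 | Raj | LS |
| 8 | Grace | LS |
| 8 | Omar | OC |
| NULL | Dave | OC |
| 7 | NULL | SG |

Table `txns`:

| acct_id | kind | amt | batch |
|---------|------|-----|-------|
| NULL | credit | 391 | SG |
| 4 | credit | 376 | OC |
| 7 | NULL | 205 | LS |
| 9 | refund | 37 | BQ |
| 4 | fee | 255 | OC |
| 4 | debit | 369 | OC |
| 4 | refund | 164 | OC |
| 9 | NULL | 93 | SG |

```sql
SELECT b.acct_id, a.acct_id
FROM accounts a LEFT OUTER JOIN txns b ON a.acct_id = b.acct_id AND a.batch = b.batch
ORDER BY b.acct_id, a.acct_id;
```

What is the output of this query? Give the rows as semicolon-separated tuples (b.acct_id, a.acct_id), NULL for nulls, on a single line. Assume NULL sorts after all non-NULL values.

(7, 7); (9, 9); (NULL, 1); (NULL, 3); (NULL, 5); (NULL, 7); (NULL, 8); (NULL, 8); (NULL, NULL)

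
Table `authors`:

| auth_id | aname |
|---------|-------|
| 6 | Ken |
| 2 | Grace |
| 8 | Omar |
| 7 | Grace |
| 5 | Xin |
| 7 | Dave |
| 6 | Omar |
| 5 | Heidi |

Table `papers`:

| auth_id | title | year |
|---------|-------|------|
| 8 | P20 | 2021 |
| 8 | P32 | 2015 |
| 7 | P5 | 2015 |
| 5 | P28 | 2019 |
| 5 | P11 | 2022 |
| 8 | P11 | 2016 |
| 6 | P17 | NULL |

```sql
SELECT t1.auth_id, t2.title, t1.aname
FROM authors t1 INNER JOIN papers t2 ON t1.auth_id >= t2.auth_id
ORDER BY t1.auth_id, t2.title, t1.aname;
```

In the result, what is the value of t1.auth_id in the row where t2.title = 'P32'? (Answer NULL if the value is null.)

INNER JOIN keeps only pairs where the ON condition holds.
Matching on t1.auth_id >= t2.auth_id.
- t1 (auth_id=6) pairs with 3 row(s) of t2.
- t1 (auth_id=2) has no partner → excluded.
- t1 (auth_id=8) pairs with 7 row(s) of t2.
- t1 (auth_id=7) pairs with 4 row(s) of t2.
- t1 (auth_id=5) pairs with 2 row(s) of t2.
- t1 (auth_id=7) pairs with 4 row(s) of t2.
- t1 (auth_id=6) pairs with 3 row(s) of t2.
- t1 (auth_id=5) pairs with 2 row(s) of t2.

8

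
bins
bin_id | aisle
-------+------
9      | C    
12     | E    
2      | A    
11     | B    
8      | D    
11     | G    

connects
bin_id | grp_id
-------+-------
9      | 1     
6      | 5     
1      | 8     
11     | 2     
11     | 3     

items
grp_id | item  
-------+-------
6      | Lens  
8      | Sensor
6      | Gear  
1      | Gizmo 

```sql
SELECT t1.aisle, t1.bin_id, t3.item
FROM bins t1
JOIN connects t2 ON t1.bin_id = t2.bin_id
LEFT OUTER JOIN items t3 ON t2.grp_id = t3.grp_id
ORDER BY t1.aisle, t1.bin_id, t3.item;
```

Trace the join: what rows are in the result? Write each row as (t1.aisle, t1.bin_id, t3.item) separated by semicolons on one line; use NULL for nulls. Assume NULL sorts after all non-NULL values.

(B, 11, NULL); (B, 11, NULL); (C, 9, Gizmo); (G, 11, NULL); (G, 11, NULL)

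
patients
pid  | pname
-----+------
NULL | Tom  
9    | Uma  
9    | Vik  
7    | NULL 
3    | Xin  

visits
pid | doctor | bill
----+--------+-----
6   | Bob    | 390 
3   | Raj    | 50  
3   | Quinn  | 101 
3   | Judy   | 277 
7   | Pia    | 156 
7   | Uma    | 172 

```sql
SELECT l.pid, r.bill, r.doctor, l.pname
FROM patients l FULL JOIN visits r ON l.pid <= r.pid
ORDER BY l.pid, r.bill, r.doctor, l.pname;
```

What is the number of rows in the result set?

FULL OUTER JOIN keeps every row from both sides; unmatched rows get NULL for the other side's columns.
Matching on l.pid <= r.pid. A NULL in a compared column never satisfies the condition.
- l row (pid=NULL): no match → kept, r columns NULL.
- l row (pid=9): no match → kept, r columns NULL.
- l row (pid=9): no match → kept, r columns NULL.
- l row (pid=7): matches 2 r row(s) → 2 output row(s).
- l row (pid=3): matches 6 r row(s) → 6 output row(s).
Total: 8 matched + 3 padded = 11 rows.

11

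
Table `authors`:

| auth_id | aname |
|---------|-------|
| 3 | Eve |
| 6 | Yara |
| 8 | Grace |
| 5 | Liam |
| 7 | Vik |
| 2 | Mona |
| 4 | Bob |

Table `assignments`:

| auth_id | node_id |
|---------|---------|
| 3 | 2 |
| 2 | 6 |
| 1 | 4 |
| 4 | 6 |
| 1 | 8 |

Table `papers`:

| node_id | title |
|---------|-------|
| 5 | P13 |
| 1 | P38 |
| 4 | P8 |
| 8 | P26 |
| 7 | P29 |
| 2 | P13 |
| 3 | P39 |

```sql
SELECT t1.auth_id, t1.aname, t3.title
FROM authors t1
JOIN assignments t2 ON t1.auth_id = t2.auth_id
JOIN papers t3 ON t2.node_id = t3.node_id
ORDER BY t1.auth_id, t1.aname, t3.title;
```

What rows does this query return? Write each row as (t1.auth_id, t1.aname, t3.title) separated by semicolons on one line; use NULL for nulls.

(3, Eve, P13)

Step 1 — t1 INNER JOIN t2 on auth_id → 3 row(s).
Then INNER JOIN `papers t3` on node_id: keep only rows whose t2.node_id appears in t3.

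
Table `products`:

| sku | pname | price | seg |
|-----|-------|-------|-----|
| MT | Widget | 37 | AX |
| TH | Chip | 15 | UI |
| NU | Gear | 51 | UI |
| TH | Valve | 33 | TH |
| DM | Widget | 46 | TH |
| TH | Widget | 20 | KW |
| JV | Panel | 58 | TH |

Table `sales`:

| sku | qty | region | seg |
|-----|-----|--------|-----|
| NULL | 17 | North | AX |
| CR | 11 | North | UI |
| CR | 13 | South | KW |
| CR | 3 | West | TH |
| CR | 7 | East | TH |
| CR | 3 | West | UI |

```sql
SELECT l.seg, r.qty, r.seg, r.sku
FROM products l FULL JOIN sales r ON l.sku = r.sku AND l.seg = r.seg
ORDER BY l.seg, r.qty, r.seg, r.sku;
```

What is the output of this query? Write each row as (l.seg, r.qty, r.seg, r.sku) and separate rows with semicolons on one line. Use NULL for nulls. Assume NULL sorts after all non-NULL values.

(AX, NULL, NULL, NULL); (KW, NULL, NULL, NULL); (TH, NULL, NULL, NULL); (TH, NULL, NULL, NULL); (TH, NULL, NULL, NULL); (UI, NULL, NULL, NULL); (UI, NULL, NULL, NULL); (NULL, 3, TH, CR); (NULL, 3, UI, CR); (NULL, 7, TH, CR); (NULL, 11, UI, CR); (NULL, 13, KW, CR); (NULL, 17, AX, NULL)

FULL OUTER JOIN keeps every row from both sides; unmatched rows get NULL for the other side's columns.
Matching on l.sku = r.sku AND l.seg = r.seg. A NULL in a compared column never satisfies the condition.
- sku=MT, seg=AX: no r row matches, row kept with r columns NULL.
- sku=TH, seg=UI: no r row matches, row kept with r columns NULL.
- sku=NU, seg=UI: no r row matches, row kept with r columns NULL.
- sku=TH, seg=TH: no r row matches, row kept with r columns NULL.
- sku=DM, seg=TH: no r row matches, row kept with r columns NULL.
- sku=TH, seg=KW: no r row matches, row kept with r columns NULL.
- sku=JV, seg=TH: no r row matches, row kept with r columns NULL.
- 6 row(s) from r found no l partner → padded with NULL.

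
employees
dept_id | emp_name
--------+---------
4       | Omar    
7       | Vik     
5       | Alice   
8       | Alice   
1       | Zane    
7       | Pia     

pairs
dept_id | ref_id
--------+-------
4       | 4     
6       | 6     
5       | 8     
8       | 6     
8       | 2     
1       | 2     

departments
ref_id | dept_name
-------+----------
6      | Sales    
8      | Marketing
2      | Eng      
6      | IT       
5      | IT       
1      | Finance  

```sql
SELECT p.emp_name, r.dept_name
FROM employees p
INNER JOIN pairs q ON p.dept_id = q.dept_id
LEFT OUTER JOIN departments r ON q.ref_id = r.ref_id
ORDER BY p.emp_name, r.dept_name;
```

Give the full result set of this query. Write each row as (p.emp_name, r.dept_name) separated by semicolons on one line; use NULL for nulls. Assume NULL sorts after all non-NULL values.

Evaluate left to right. First `employees p INNER JOIN pairs q` on dept_id: 5 row(s).
Then LEFT JOIN `departments r` on ref_id: each of those 5 rows is kept; rows whose q.ref_id has no match in r get NULL for r's columns.

(Alice, Eng); (Alice, IT); (Alice, Marketing); (Alice, Sales); (Omar, NULL); (Zane, Eng)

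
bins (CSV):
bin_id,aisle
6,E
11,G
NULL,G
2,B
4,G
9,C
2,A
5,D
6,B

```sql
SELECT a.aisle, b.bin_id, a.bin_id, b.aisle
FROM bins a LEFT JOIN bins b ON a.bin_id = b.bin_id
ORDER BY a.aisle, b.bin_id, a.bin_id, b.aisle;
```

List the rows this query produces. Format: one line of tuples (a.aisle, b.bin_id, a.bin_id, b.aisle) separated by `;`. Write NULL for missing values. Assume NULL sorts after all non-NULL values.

(A, 2, 2, A); (A, 2, 2, B); (B, 2, 2, A); (B, 2, 2, B); (B, 6, 6, B); (B, 6, 6, E); (C, 9, 9, C); (D, 5, 5, D); (E, 6, 6, B); (E, 6, 6, E); (G, 4, 4, G); (G, 11, 11, G); (G, NULL, NULL, NULL)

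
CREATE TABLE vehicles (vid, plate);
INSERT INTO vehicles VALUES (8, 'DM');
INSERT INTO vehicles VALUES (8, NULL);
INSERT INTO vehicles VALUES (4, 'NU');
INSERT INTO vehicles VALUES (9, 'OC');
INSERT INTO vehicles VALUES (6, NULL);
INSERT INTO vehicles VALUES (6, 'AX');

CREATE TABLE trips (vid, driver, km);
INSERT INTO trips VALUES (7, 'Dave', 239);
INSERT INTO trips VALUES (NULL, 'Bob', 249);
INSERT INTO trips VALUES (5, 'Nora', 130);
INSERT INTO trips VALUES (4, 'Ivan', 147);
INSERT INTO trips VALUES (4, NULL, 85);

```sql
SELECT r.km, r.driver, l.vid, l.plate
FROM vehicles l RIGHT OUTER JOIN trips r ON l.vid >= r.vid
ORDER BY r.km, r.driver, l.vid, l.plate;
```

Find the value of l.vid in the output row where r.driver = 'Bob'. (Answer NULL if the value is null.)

NULL

RIGHT JOIN keeps every row from `trips`; unmatched rows get NULL for `vehicles`'s columns.
Matching on l.vid >= r.vid. A NULL in a compared column never satisfies the condition.
Matched pairs: 20; unmatched r rows kept: 1.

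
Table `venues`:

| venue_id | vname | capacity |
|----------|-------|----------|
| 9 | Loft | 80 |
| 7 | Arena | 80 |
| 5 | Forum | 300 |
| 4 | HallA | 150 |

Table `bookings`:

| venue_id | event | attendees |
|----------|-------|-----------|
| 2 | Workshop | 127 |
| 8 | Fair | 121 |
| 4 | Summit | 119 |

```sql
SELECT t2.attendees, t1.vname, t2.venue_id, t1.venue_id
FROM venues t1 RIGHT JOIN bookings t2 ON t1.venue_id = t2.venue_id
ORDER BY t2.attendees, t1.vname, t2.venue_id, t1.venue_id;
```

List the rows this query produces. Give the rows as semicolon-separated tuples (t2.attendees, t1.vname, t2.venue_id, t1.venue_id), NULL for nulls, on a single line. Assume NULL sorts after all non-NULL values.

(119, HallA, 4, 4); (121, NULL, 8, NULL); (127, NULL, 2, NULL)

RIGHT JOIN keeps every row from `bookings`; unmatched rows get NULL for `venues`'s columns.
Matching on t1.venue_id = t2.venue_id.
- t1[0] venue_id=9 → no match.
- t1[1] venue_id=7 → no match.
- t1[2] venue_id=5 → no match.
- t1[3] venue_id=4 → 1 match(es) in t2 → 1 row(s).
- plus 2 unmatched t2 row(s), each kept with NULL t1 columns.
After projecting and ordering:
t2.attendees | t1.vname | t2.venue_id | t1.venue_id
119 | HallA | 4 | 4
121 | NULL | 8 | NULL
127 | NULL | 2 | NULL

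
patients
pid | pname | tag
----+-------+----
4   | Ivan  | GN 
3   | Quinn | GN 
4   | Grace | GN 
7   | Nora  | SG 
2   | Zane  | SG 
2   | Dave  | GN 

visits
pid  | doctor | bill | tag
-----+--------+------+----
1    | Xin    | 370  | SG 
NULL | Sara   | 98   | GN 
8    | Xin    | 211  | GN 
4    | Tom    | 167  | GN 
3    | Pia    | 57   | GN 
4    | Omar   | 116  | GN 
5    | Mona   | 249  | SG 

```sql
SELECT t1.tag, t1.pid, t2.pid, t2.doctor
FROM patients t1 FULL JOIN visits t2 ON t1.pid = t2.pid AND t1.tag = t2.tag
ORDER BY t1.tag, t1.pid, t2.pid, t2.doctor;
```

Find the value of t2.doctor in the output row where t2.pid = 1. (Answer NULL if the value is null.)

FULL OUTER JOIN keeps every row from both sides; unmatched rows get NULL for the other side's columns.
Matching on t1.pid = t2.pid AND t1.tag = t2.tag. A NULL in a compared column never satisfies the condition.
Matched pairs: 5; unmatched t1 rows kept: 3; unmatched t2 rows kept: 4.

Xin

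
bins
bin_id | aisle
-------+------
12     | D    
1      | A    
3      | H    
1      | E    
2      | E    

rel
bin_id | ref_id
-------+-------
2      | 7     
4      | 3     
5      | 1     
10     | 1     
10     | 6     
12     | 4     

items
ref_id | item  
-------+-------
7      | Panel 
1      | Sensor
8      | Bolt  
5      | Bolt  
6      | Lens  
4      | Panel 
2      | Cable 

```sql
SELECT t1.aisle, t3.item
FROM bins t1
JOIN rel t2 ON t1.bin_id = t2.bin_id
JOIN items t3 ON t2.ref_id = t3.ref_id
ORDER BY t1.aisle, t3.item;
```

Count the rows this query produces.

Step 1 — t1 INNER JOIN t2 on bin_id → 2 row(s).
Then INNER JOIN `items t3` on ref_id: keep only rows whose t2.ref_id appears in t3.
Result: 2 row(s).

2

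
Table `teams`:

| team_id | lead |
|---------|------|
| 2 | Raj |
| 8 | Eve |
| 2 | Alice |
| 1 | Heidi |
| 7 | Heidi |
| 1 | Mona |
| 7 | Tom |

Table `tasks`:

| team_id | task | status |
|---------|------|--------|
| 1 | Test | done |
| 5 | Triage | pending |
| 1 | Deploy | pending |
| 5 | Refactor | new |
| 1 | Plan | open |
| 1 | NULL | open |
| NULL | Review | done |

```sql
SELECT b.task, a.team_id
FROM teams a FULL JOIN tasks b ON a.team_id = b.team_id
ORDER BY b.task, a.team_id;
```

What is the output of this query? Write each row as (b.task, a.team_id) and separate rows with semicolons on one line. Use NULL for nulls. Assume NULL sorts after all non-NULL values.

FULL OUTER JOIN keeps every row from both sides; unmatched rows get NULL for the other side's columns.
Matching on a.team_id = b.team_id. A NULL in a compared column never satisfies the condition.
- a (team_id=2) has no partner → padded with NULL.
- a (team_id=8) has no partner → padded with NULL.
- a (team_id=2) has no partner → padded with NULL.
- a (team_id=1) pairs with 4 row(s) of b.
- a (team_id=7) has no partner → padded with NULL.
- a (team_id=1) pairs with 4 row(s) of b.
- a (team_id=7) has no partner → padded with NULL.
- 3 row(s) from b found no a partner → padded with NULL.

(Deploy, 1); (Deploy, 1); (Plan, 1); (Plan, 1); (Refactor, NULL); (Review, NULL); (Test, 1); (Test, 1); (Triage, NULL); (NULL, 1); (NULL, 1); (NULL, 2); (NULL, 2); (NULL, 7); (NULL, 7); (NULL, 8)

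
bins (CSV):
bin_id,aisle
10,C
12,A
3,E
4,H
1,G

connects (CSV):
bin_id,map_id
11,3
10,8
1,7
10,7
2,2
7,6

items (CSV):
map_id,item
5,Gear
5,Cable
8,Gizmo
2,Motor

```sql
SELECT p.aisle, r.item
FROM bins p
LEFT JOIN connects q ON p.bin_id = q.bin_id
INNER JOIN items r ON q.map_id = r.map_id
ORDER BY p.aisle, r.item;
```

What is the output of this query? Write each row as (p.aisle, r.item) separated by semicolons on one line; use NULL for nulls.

(C, Gizmo)

Step 1 — p LEFT JOIN q on bin_id → 6 row(s).
Then INNER JOIN `items r` on map_id: keep only rows whose q.map_id appears in r.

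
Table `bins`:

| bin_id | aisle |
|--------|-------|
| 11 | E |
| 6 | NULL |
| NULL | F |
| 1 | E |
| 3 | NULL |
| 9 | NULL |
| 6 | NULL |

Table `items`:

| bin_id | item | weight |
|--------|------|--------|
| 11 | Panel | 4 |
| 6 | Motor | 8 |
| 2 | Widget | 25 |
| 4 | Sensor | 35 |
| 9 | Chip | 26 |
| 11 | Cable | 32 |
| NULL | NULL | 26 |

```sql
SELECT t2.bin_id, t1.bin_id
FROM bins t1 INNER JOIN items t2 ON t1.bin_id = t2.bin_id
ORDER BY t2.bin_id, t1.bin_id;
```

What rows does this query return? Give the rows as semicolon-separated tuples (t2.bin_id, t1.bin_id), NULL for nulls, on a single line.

(6, 6); (6, 6); (9, 9); (11, 11); (11, 11)

INNER JOIN keeps only pairs where the ON condition holds.
Matching on t1.bin_id = t2.bin_id. A NULL in a compared column never satisfies the condition.
Matched pairs: 5.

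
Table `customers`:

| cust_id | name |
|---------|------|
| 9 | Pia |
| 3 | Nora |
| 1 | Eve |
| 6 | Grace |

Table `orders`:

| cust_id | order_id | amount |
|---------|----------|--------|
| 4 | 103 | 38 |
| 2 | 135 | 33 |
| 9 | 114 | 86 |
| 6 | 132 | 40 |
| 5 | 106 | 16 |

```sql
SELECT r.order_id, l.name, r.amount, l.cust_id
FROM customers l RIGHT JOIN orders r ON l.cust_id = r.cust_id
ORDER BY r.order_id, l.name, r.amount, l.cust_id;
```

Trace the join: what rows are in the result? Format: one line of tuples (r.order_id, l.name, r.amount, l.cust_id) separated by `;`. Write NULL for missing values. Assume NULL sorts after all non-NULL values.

(103, NULL, 38, NULL); (106, NULL, 16, NULL); (114, Pia, 86, 9); (132, Grace, 40, 6); (135, NULL, 33, NULL)

RIGHT JOIN keeps every row from `orders`; unmatched rows get NULL for `customers`'s columns.
Matching on l.cust_id = r.cust_id.
- l[0] cust_id=9 → 1 match(es) in r → 1 row(s).
- l[1] cust_id=3 → no match.
- l[2] cust_id=1 → no match.
- l[3] cust_id=6 → 1 match(es) in r → 1 row(s).
- plus 3 unmatched r row(s), each kept with NULL l columns.
After projecting and ordering:
r.order_id | l.name | r.amount | l.cust_id
103 | NULL | 38 | NULL
106 | NULL | 16 | NULL
114 | Pia | 86 | 9
132 | Grace | 40 | 6
135 | NULL | 33 | NULL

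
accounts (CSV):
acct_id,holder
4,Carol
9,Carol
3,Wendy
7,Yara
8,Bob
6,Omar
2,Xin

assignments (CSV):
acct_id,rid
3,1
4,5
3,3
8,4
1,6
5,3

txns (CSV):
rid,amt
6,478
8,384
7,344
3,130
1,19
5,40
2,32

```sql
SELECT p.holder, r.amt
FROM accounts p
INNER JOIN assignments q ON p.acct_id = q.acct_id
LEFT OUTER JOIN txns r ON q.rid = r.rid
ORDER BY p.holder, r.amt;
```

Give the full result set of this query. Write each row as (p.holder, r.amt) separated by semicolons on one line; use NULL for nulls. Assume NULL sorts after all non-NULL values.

(Bob, NULL); (Carol, 40); (Wendy, 19); (Wendy, 130)

Step 1 — p INNER JOIN q on acct_id → 4 row(s).
Then LEFT JOIN `txns r` on rid: each of those 4 rows is kept; rows whose q.rid has no match in r get NULL for r's columns.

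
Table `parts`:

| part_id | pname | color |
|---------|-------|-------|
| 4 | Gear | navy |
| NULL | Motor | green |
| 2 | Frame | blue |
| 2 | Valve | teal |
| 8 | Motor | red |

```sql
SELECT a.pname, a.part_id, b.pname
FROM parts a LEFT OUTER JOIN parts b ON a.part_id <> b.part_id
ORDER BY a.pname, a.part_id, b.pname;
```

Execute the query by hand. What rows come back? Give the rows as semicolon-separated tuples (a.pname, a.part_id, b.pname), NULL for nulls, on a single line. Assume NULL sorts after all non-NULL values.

(Frame, 2, Gear); (Frame, 2, Motor); (Gear, 4, Frame); (Gear, 4, Motor); (Gear, 4, Valve); (Motor, 8, Frame); (Motor, 8, Gear); (Motor, 8, Valve); (Motor, NULL, NULL); (Valve, 2, Gear); (Valve, 2, Motor)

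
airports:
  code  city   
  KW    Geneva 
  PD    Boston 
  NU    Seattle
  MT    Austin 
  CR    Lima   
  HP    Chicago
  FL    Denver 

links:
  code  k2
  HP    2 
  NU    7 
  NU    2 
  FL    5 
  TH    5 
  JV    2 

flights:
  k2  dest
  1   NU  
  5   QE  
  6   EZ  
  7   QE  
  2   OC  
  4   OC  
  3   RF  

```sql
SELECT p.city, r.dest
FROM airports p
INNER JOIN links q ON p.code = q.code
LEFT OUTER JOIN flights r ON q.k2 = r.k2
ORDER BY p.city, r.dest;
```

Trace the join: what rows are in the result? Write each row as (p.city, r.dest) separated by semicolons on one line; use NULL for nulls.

(Chicago, OC); (Denver, QE); (Seattle, OC); (Seattle, QE)

Joins associate left-to-right: airports INNER JOIN links on code gives 4 intermediate row(s).
Then LEFT JOIN `flights r` on k2: each of those 4 rows is kept; rows whose q.k2 has no match in r get NULL for r's columns.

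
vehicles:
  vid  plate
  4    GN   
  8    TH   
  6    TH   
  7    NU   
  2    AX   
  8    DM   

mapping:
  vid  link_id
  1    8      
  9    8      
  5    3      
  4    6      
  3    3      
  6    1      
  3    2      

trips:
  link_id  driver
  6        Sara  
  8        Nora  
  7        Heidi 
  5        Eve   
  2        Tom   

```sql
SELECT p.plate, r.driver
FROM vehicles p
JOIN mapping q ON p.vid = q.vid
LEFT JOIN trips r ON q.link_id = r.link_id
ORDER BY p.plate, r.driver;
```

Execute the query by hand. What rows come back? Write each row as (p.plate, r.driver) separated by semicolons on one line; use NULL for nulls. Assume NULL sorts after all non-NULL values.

(GN, Sara); (TH, NULL)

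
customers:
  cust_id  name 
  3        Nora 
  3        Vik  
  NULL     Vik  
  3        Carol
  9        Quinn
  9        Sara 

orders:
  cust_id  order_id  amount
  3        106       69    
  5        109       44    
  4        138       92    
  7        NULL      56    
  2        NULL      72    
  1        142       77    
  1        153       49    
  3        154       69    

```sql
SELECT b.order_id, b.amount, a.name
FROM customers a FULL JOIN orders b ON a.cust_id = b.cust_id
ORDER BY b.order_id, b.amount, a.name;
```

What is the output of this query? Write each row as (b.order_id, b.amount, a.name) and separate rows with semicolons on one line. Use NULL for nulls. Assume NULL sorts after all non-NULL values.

(106, 69, Carol); (106, 69, Nora); (106, 69, Vik); (109, 44, NULL); (138, 92, NULL); (142, 77, NULL); (153, 49, NULL); (154, 69, Carol); (154, 69, Nora); (154, 69, Vik); (NULL, 56, NULL); (NULL, 72, NULL); (NULL, NULL, Quinn); (NULL, NULL, Sara); (NULL, NULL, Vik)

FULL OUTER JOIN keeps every row from both sides; unmatched rows get NULL for the other side's columns.
Matching on a.cust_id = b.cust_id. A NULL in a compared column never satisfies the condition.
- a row (cust_id=3): matches 2 b row(s) → 2 output row(s).
- a row (cust_id=3): matches 2 b row(s) → 2 output row(s).
- a row (cust_id=NULL): no match → kept, b columns NULL.
- a row (cust_id=3): matches 2 b row(s) → 2 output row(s).
- a row (cust_id=9): no match → kept, b columns NULL.
- a row (cust_id=9): no match → kept, b columns NULL.
- plus 6 unmatched b row(s), each kept with NULL a columns.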